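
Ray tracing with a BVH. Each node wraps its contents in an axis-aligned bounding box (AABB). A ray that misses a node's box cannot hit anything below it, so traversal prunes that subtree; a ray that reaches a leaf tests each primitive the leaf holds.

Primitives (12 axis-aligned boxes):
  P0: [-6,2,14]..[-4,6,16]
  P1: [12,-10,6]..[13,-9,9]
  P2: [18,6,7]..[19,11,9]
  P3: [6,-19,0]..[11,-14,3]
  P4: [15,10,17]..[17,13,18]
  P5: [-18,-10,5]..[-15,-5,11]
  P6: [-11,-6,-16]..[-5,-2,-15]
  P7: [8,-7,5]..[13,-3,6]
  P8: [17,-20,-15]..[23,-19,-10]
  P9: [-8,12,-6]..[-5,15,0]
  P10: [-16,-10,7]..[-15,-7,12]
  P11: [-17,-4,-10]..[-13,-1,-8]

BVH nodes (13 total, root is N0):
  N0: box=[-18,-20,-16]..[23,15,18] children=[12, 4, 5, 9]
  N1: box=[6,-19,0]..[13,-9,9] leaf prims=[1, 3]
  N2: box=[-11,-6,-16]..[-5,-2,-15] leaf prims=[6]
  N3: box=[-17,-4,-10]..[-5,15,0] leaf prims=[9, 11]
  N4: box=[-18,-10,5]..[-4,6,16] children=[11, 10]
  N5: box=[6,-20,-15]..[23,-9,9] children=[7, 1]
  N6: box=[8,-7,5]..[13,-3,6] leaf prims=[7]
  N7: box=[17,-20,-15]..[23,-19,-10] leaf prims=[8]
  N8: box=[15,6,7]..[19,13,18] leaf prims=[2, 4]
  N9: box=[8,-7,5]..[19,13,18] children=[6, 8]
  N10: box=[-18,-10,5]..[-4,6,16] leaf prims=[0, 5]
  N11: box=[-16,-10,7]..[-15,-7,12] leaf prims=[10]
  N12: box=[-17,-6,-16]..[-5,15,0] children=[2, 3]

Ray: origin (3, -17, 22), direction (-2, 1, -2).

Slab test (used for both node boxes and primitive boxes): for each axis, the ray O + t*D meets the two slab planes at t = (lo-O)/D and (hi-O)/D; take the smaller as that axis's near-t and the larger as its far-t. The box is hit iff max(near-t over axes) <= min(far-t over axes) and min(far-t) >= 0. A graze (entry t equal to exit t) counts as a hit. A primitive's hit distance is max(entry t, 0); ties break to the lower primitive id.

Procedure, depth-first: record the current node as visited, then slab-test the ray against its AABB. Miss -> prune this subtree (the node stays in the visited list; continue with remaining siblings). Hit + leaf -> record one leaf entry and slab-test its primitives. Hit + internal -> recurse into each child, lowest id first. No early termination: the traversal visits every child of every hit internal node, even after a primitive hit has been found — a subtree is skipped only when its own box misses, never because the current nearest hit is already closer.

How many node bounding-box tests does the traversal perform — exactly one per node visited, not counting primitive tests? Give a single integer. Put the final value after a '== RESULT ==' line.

Traverse from the root:
N0 x:[-10,21/2] y:[-3,32] z:[2,19] -> hit [2,21/2], descend [4, 5, 9, 12]
  N4 x:[7/2,21/2] y:[7,23] z:[3,17/2] -> hit [7,17/2], descend [10, 11]
    N10 x:[7/2,21/2] y:[7,23] z:[3,17/2] -> hit [7,17/2] leaf, test {P0(miss), P5(miss)}
    N11 x:[9,19/2] y:[7,10] z:[5,15/2] -> miss, prune
  N5 x:[-10,-3/2] y:[-3,8] z:[13/2,37/2] -> miss, prune
  N9 x:[-8,-5/2] y:[10,30] z:[2,17/2] -> miss, prune
  N12 x:[4,10] y:[11,32] z:[11,19] -> miss, prune

Summary -> nodes [0, 4, 10, 11, 5, 9, 12]; box-tests=7; leaf-entries=1; first=miss

== RESULT ==
7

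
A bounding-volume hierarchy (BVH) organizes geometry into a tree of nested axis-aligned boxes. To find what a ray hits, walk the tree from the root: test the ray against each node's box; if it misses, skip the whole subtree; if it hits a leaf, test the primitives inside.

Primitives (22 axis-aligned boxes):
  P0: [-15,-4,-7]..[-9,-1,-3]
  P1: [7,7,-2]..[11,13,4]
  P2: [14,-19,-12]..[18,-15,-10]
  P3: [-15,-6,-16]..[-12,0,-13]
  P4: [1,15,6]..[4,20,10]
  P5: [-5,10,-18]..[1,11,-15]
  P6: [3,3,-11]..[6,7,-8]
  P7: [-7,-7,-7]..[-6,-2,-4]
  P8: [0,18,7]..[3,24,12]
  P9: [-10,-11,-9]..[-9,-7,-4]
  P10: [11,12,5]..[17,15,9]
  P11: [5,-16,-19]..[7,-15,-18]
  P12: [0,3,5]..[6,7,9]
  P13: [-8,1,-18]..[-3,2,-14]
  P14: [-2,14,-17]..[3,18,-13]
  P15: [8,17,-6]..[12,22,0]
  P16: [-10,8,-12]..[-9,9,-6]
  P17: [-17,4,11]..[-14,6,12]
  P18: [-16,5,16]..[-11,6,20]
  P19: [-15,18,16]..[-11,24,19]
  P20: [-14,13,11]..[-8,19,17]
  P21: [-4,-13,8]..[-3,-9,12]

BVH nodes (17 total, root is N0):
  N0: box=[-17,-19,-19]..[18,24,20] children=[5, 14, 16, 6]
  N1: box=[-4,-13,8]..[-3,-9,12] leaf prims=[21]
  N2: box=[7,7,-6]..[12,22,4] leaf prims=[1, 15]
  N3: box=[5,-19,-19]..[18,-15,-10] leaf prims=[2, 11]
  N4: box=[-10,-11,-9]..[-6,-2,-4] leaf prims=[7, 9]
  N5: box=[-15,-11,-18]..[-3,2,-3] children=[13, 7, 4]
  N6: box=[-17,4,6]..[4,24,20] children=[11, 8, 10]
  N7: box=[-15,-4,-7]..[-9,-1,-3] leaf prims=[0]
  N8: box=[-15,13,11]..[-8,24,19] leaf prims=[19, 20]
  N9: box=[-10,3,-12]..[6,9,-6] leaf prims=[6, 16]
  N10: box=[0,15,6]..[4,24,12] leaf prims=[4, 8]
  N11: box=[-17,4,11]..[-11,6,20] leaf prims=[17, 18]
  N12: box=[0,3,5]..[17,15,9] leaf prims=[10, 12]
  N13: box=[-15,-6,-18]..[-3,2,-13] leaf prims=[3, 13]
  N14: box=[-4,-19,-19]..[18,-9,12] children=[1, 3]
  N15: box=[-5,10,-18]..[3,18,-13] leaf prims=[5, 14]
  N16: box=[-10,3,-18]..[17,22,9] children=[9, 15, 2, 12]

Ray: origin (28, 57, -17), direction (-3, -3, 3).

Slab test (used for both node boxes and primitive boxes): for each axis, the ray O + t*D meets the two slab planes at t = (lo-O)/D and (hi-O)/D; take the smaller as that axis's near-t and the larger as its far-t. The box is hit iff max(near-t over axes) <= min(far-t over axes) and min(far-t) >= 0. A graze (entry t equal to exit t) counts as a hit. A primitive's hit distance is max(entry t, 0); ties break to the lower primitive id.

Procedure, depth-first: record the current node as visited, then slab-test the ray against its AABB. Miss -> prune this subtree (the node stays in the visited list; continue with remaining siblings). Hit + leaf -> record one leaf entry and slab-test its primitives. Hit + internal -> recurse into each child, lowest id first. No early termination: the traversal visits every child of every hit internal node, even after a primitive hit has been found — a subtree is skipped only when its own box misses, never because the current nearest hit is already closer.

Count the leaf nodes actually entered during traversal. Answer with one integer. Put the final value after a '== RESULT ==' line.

Trace the traversal:
N0 x:[10/3,15] y:[11,76/3] z:[-2/3,37/3] -> hit [11,37/3], descend [5, 6, 14, 16]
  N5 x:[31/3,43/3] y:[55/3,68/3] z:[-1/3,14/3] -> miss, prune
  N6 x:[8,15] y:[11,53/3] z:[23/3,37/3] -> hit [11,37/3], descend [8, 10, 11]
    N8 x:[12,43/3] y:[11,44/3] z:[28/3,12] -> hit [12,12] leaf, test {P19(miss), P20(miss)}
    N10 x:[8,28/3] y:[11,14] z:[23/3,29/3] -> miss, prune
    N11 x:[13,15] y:[17,53/3] z:[28/3,37/3] -> miss, prune
  N14 x:[10/3,32/3] y:[22,76/3] z:[-2/3,29/3] -> miss, prune
  N16 x:[11/3,38/3] y:[35/3,18] z:[-1/3,26/3] -> miss, prune

Visited [0, 5, 6, 8, 10, 11, 14, 16]. Tests: 8 box, 1 leaf. Nearest: miss.

== RESULT ==
1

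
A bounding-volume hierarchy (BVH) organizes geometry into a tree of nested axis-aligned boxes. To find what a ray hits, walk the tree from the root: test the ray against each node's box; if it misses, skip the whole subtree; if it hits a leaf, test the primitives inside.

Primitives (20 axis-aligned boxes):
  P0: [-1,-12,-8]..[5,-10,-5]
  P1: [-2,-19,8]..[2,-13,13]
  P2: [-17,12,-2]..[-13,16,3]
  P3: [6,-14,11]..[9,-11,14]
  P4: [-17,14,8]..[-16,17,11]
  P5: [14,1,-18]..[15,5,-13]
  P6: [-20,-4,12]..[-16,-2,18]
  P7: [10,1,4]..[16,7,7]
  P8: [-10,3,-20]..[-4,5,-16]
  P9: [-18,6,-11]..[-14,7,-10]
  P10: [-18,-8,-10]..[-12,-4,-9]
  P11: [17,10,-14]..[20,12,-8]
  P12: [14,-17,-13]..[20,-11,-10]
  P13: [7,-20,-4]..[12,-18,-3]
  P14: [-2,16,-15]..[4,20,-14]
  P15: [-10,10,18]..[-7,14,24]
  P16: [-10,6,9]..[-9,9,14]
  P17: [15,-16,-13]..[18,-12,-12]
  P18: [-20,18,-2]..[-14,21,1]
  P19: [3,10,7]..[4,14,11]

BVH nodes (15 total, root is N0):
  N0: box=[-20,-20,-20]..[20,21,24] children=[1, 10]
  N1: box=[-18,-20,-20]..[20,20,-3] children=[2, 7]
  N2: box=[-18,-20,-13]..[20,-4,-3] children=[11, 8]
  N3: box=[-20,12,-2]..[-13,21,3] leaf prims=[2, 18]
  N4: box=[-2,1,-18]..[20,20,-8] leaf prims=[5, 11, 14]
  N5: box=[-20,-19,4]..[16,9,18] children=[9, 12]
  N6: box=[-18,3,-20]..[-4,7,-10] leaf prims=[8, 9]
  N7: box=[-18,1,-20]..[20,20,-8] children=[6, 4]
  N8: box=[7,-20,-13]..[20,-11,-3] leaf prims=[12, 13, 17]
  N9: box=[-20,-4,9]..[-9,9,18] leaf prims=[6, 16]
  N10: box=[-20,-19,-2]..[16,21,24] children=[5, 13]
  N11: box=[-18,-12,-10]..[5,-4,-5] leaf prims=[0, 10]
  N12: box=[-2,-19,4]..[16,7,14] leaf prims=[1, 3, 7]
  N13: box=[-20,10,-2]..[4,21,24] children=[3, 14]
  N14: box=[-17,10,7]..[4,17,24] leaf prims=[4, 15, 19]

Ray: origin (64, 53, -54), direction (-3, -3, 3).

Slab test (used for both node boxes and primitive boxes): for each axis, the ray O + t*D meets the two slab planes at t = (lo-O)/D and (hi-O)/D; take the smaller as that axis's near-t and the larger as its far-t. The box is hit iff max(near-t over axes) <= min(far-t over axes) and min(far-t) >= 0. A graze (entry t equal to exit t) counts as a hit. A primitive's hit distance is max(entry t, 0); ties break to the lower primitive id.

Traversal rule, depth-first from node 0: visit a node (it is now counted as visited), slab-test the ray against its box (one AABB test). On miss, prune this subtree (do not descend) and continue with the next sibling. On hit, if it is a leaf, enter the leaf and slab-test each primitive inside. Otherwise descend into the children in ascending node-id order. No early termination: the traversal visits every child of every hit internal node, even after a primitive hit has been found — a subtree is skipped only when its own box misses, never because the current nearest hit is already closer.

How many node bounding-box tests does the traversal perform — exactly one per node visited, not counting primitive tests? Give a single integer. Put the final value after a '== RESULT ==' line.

Traverse from the root:
N0 x:[44/3,28] y:[32/3,73/3] z:[34/3,26] -> hit [44/3,73/3], descend [1, 10]
  N1 x:[44/3,82/3] y:[11,73/3] z:[34/3,17] -> hit [44/3,17], descend [2, 7]
    N2 x:[44/3,82/3] y:[19,73/3] z:[41/3,17] -> miss, prune
    N7 x:[44/3,82/3] y:[11,52/3] z:[34/3,46/3] -> hit [44/3,46/3], descend [4, 6]
      N4 x:[44/3,22] y:[11,52/3] z:[12,46/3] -> hit [44/3,46/3] leaf, test {P5(miss), P11(miss), P14(miss)}
      N6 x:[68/3,82/3] y:[46/3,50/3] z:[34/3,44/3] -> miss, prune
  N10 x:[16,28] y:[32/3,24] z:[52/3,26] -> hit [52/3,24], descend [5, 13]
    N5 x:[16,28] y:[44/3,24] z:[58/3,24] -> hit [58/3,24], descend [9, 12]
      N9 x:[73/3,28] y:[44/3,19] z:[21,24] -> miss, prune
      N12 x:[16,22] y:[46/3,24] z:[58/3,68/3] -> hit [58/3,22] leaf, test {P1@t=22, P3(miss), P7(miss)}
    N13 x:[20,28] y:[32/3,43/3] z:[52/3,26] -> miss, prune

Summary -> nodes [0, 1, 2, 7, 4, 6, 10, 5, 9, 12, 13]; box-tests=11; leaf-entries=2; first=P1

== RESULT ==
11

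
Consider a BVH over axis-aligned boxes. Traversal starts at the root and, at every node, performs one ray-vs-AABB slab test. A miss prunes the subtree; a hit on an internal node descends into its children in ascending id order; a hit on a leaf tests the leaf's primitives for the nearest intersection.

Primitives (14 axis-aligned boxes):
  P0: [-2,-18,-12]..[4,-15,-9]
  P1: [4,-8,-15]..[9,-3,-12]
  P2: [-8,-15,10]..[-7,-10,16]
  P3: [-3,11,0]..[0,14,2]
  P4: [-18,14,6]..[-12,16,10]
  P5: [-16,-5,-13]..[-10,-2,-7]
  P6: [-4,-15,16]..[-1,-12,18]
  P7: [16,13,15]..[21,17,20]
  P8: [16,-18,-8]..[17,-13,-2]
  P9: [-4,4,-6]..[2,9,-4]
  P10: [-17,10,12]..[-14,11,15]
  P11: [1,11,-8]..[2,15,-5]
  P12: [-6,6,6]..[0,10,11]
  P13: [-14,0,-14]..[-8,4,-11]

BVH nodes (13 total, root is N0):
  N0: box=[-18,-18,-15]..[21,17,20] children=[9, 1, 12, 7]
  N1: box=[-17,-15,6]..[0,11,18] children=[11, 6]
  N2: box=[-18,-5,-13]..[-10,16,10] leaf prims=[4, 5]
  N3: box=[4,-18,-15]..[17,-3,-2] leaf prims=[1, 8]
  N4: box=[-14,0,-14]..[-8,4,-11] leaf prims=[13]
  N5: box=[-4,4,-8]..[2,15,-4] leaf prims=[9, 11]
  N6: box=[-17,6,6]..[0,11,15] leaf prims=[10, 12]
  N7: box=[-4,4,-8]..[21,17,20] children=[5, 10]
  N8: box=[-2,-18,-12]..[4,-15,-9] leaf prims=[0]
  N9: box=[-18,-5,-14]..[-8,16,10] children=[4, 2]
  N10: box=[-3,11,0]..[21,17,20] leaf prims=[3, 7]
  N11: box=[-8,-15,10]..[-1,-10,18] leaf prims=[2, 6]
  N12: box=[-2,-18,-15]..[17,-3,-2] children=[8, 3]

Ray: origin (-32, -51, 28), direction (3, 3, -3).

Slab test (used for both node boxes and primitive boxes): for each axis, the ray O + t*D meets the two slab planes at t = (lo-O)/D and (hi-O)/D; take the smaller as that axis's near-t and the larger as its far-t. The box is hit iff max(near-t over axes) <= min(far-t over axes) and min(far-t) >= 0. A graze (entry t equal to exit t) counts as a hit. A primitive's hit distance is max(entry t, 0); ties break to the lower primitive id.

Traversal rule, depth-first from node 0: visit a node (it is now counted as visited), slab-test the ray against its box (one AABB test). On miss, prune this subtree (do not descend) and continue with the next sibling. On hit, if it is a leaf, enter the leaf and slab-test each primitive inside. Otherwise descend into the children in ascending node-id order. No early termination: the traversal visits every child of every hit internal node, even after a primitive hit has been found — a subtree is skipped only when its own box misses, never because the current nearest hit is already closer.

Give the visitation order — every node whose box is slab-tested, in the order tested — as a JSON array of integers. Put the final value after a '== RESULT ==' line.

Walk:
N0 x:[14/3,53/3] y:[11,68/3] z:[8/3,43/3] -> hit [11,43/3], descend [1, 7, 9, 12]
  N1 x:[5,32/3] y:[12,62/3] z:[10/3,22/3] -> miss, prune
  N7 x:[28/3,53/3] y:[55/3,68/3] z:[8/3,12] -> miss, prune
  N9 x:[14/3,8] y:[46/3,67/3] z:[6,14] -> miss, prune
  N12 x:[10,49/3] y:[11,16] z:[10,43/3] -> hit [11,43/3], descend [3, 8]
    N3 x:[12,49/3] y:[11,16] z:[10,43/3] -> hit [12,43/3] leaf, test {P1(miss), P8(miss)}
    N8 x:[10,12] y:[11,12] z:[37/3,40/3] -> miss, prune

Visited [0, 1, 7, 9, 12, 3, 8]. Tests: 7 box, 1 leaf. Nearest: miss.

== RESULT ==
[0, 1, 7, 9, 12, 3, 8]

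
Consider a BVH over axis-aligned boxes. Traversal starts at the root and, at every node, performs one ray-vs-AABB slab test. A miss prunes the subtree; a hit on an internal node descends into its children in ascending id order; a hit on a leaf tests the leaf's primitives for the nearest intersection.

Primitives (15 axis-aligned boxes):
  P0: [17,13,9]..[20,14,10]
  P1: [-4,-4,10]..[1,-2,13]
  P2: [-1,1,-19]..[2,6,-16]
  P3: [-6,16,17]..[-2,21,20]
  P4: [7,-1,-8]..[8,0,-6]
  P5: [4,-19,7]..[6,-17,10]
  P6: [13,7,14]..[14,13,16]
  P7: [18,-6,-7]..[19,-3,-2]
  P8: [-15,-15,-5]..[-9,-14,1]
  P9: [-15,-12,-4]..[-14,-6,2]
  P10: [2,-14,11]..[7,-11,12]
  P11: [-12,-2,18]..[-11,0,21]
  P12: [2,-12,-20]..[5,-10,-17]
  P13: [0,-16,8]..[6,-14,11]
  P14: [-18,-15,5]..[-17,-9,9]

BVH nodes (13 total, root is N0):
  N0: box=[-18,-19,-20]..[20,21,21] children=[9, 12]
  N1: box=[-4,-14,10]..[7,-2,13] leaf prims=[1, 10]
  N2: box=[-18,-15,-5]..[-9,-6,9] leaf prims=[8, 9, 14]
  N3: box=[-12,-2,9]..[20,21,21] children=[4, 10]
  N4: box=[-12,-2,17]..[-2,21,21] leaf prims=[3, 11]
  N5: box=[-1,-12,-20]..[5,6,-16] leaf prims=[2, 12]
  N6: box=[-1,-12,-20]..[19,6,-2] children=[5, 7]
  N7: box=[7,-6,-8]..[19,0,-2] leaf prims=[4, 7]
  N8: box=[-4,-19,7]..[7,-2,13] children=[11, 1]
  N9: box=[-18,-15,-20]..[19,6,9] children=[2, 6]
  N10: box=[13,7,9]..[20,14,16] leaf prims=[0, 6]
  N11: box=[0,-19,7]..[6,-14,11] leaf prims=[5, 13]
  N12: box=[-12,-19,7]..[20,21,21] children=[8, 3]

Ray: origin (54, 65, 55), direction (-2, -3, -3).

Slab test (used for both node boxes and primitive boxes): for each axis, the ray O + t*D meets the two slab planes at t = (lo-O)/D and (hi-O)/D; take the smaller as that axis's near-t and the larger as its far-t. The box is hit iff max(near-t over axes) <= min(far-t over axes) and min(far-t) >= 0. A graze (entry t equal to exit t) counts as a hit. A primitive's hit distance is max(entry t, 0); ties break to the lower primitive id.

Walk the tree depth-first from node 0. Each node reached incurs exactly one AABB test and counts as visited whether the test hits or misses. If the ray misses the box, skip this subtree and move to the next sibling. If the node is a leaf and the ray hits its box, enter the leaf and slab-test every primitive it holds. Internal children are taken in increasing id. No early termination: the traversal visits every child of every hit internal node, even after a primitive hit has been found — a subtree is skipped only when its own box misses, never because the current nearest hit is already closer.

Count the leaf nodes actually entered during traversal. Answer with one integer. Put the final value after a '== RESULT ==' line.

Trace the traversal:
N0 x:[17,36] y:[44/3,28] z:[34/3,25] -> hit [17,25], descend [9, 12]
  N9 x:[35/2,36] y:[59/3,80/3] z:[46/3,25] -> hit [59/3,25], descend [2, 6]
    N2 x:[63/2,36] y:[71/3,80/3] z:[46/3,20] -> miss, prune
    N6 x:[35/2,55/2] y:[59/3,77/3] z:[19,25] -> hit [59/3,25], descend [5, 7]
      N5 x:[49/2,55/2] y:[59/3,77/3] z:[71/3,25] -> hit [49/2,25] leaf, test {P2(miss), P12@t=25}
      N7 x:[35/2,47/2] y:[65/3,71/3] z:[19,21] -> miss, prune
  N12 x:[17,33] y:[44/3,28] z:[34/3,16] -> miss, prune

order=[0, 9, 2, 6, 5, 7, 12]  |boxes|=7  |leaves|=1  hit=P12

== RESULT ==
1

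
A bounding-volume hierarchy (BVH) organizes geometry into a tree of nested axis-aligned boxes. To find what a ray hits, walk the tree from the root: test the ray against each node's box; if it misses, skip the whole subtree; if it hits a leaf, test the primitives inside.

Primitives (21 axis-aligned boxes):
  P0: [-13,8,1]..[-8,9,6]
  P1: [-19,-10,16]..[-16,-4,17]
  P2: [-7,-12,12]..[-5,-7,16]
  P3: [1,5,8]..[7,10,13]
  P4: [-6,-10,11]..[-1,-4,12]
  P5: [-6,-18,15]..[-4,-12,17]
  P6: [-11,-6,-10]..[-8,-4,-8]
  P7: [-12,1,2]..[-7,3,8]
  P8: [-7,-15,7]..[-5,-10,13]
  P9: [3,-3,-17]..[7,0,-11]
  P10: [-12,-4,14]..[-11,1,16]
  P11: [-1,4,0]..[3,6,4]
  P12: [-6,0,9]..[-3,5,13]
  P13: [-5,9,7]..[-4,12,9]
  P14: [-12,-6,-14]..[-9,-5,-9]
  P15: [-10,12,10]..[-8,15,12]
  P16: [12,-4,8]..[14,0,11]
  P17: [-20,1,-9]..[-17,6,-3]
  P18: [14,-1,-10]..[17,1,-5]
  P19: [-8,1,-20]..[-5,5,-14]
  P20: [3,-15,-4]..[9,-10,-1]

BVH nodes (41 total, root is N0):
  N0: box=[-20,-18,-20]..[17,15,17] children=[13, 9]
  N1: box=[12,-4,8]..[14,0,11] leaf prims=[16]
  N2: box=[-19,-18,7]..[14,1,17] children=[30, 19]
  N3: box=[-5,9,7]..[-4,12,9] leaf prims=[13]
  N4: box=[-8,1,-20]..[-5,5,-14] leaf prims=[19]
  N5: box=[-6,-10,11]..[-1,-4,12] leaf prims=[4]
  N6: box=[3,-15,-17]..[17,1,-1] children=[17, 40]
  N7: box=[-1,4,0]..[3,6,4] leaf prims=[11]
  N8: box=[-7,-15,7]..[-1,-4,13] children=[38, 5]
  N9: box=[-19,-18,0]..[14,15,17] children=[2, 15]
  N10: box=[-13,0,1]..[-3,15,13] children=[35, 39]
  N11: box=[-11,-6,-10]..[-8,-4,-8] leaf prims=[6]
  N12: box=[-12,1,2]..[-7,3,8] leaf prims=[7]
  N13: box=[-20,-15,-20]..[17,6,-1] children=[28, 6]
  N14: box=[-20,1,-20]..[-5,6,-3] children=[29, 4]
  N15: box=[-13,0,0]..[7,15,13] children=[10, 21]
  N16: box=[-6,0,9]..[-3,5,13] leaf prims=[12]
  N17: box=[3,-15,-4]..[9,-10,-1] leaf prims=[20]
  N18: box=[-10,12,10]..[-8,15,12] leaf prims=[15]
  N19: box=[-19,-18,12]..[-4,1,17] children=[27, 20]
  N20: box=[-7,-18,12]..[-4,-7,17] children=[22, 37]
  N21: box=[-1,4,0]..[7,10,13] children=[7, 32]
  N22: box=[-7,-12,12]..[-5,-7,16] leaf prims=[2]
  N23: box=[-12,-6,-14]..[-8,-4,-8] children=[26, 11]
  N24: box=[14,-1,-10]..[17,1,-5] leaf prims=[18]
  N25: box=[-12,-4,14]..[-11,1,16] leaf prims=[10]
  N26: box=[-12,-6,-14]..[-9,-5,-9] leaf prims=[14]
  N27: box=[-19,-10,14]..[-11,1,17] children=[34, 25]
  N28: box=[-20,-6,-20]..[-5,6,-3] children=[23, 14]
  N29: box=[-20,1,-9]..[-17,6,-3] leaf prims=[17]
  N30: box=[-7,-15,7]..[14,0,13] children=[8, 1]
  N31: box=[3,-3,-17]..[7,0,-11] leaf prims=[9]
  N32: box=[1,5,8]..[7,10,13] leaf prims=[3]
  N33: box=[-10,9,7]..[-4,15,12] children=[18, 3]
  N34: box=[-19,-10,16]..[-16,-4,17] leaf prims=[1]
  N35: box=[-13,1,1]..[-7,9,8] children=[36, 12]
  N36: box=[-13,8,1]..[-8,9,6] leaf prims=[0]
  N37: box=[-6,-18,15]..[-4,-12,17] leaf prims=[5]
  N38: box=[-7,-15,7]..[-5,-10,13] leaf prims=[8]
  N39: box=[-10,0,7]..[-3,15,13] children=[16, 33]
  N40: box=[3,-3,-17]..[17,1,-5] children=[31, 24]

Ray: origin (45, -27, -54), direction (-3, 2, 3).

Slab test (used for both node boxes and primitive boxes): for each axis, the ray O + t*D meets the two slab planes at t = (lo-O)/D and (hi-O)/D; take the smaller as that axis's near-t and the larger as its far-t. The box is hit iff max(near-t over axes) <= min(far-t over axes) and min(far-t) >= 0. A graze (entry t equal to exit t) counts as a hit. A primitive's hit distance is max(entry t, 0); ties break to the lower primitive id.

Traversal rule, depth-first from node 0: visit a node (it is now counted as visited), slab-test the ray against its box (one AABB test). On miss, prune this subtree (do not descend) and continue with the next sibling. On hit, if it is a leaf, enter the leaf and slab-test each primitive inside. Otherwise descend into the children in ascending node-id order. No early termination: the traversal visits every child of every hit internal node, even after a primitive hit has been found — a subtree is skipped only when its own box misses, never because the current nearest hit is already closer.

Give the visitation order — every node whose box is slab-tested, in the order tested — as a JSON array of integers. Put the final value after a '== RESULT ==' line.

Trace the traversal:
N0 x:[28/3,65/3] y:[9/2,21] z:[34/3,71/3] -> hit [34/3,21], descend [9, 13]
  N9 x:[31/3,64/3] y:[9/2,21] z:[18,71/3] -> hit [18,21], descend [2, 15]
    N2 x:[31/3,64/3] y:[9/2,14] z:[61/3,71/3] -> miss, prune
    N15 x:[38/3,58/3] y:[27/2,21] z:[18,67/3] -> hit [18,58/3], descend [10, 21]
      N10 x:[16,58/3] y:[27/2,21] z:[55/3,67/3] -> hit [55/3,58/3], descend [35, 39]
        N35 x:[52/3,58/3] y:[14,18] z:[55/3,62/3] -> miss, prune
        N39 x:[16,55/3] y:[27/2,21] z:[61/3,67/3] -> miss, prune
      N21 x:[38/3,46/3] y:[31/2,37/2] z:[18,67/3] -> miss, prune
  N13 x:[28/3,65/3] y:[6,33/2] z:[34/3,53/3] -> hit [34/3,33/2], descend [6, 28]
    N6 x:[28/3,14] y:[6,14] z:[37/3,53/3] -> hit [37/3,14], descend [17, 40]
      N17 x:[12,14] y:[6,17/2] z:[50/3,53/3] -> miss, prune
      N40 x:[28/3,14] y:[12,14] z:[37/3,49/3] -> hit [37/3,14], descend [24, 31]
        N24 x:[28/3,31/3] y:[13,14] z:[44/3,49/3] -> miss, prune
        N31 x:[38/3,14] y:[12,27/2] z:[37/3,43/3] -> hit [38/3,27/2] leaf, test {P9@t=38/3}
    N28 x:[50/3,65/3] y:[21/2,33/2] z:[34/3,17] -> miss, prune

Visited [0, 9, 2, 15, 10, 35, 39, 21, 13, 6, 17, 40, 24, 31, 28]. Tests: 15 box, 1 leaf. Nearest: P9.

== RESULT ==
[0, 9, 2, 15, 10, 35, 39, 21, 13, 6, 17, 40, 24, 31, 28]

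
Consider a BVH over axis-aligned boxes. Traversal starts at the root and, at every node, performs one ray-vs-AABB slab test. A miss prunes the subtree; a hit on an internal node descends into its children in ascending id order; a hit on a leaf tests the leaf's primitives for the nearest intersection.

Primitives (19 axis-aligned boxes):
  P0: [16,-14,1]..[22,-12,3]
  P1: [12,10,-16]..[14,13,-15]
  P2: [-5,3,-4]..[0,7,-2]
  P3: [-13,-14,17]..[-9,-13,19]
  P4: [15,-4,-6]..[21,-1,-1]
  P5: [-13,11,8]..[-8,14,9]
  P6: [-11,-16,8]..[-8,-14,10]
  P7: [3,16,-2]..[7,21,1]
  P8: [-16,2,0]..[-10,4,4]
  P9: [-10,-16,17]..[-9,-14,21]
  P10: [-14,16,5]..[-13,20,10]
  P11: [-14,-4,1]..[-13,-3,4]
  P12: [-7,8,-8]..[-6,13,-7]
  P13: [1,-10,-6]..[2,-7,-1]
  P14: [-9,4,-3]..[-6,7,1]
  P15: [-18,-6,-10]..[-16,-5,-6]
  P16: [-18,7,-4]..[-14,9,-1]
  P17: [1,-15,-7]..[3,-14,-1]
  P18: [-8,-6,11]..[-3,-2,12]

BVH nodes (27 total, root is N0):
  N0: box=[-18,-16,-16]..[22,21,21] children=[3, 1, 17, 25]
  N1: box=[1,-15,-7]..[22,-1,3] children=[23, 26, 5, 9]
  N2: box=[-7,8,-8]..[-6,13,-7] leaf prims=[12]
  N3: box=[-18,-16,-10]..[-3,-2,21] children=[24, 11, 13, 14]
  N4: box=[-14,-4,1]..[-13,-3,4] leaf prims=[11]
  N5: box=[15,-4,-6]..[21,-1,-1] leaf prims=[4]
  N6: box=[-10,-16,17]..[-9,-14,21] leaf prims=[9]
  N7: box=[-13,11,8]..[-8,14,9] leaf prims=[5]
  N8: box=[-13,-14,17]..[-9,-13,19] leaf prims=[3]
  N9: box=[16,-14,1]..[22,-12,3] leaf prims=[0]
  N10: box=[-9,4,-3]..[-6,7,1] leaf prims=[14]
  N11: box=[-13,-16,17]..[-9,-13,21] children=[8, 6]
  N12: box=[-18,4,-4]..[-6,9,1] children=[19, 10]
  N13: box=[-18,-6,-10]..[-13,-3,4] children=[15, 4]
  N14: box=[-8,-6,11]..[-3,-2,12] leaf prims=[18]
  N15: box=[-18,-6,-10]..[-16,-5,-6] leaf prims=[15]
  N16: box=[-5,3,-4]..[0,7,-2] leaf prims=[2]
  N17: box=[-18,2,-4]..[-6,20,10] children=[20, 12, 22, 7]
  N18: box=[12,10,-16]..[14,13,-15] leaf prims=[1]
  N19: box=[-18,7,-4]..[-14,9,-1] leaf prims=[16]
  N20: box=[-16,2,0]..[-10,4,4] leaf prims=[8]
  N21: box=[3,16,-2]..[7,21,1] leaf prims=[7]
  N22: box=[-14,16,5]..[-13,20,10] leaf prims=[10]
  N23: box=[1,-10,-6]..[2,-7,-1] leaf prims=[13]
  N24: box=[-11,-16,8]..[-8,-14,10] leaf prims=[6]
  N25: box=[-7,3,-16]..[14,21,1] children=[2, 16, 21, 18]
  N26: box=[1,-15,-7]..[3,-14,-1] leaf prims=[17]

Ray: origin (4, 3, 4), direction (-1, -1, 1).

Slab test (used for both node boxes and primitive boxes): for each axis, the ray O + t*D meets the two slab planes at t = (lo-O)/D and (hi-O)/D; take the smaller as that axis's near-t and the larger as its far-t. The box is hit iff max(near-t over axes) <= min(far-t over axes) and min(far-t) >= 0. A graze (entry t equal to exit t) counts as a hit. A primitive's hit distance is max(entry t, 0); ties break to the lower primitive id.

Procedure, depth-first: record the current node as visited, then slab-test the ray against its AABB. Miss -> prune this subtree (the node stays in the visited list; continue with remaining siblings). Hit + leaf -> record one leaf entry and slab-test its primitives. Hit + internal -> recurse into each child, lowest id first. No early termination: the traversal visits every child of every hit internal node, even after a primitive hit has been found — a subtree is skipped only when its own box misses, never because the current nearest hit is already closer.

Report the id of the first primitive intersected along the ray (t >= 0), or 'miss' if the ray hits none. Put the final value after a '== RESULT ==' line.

Traverse from the root:
N0 x:[-18,22] y:[-18,19] z:[-20,17] -> hit [-18,17], descend [1, 3, 17, 25]
  N1 x:[-18,3] y:[4,18] z:[-11,-1] -> miss, prune
  N3 x:[7,22] y:[5,19] z:[-14,17] -> hit [7,17], descend [11, 13, 14, 24]
    N11 x:[13,17] y:[16,19] z:[13,17] -> hit [16,17], descend [6, 8]
      N6 x:[13,14] y:[17,19] z:[13,17] -> miss, prune
      N8 x:[13,17] y:[16,17] z:[13,15] -> miss, prune
    N13 x:[17,22] y:[6,9] z:[-14,0] -> miss, prune
    N14 x:[7,12] y:[5,9] z:[7,8] -> hit [7,8] leaf, test {P18@t=7}
    N24 x:[12,15] y:[17,19] z:[4,6] -> miss, prune
  N17 x:[10,22] y:[-17,1] z:[-8,6] -> miss, prune
  N25 x:[-10,11] y:[-18,0] z:[-20,-3] -> miss, prune

Summary -> nodes [0, 1, 3, 11, 6, 8, 13, 14, 24, 17, 25]; box-tests=11; leaf-entries=1; first=P18

== RESULT ==
18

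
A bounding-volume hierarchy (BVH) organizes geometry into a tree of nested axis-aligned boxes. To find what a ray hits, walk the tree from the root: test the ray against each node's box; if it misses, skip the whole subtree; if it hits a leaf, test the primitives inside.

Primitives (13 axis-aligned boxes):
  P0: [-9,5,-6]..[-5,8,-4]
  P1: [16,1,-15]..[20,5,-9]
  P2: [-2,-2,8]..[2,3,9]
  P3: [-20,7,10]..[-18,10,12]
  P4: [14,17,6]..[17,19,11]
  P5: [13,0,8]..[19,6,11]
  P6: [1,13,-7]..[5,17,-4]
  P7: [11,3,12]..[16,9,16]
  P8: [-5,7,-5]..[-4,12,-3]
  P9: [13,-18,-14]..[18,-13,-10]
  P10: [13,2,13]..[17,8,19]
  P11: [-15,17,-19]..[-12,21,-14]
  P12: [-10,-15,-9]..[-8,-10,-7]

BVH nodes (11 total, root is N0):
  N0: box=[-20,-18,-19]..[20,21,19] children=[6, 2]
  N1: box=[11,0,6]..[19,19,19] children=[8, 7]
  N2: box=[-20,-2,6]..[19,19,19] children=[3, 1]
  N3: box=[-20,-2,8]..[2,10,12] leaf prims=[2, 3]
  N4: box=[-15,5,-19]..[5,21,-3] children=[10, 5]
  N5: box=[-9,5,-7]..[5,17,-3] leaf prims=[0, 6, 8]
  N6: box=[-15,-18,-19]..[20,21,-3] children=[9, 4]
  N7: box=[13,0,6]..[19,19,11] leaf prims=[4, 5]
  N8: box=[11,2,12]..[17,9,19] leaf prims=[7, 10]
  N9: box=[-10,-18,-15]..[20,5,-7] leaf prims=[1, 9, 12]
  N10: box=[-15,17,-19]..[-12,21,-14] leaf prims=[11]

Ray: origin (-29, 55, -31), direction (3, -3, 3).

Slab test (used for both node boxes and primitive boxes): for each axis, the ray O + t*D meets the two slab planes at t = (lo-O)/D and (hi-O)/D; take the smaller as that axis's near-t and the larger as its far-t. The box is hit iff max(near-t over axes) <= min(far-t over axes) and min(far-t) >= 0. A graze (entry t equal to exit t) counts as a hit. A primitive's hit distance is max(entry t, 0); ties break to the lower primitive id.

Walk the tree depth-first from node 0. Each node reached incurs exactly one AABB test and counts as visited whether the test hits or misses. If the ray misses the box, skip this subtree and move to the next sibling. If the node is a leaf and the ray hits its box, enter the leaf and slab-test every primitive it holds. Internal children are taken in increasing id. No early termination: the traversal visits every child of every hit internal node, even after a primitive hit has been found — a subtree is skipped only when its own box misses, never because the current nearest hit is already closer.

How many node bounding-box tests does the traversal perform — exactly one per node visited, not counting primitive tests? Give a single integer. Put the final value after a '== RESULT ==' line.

Walk:
N0 x:[3,49/3] y:[34/3,73/3] z:[4,50/3] -> hit [34/3,49/3], descend [2, 6]
  N2 x:[3,16] y:[12,19] z:[37/3,50/3] -> hit [37/3,16], descend [1, 3]
    N1 x:[40/3,16] y:[12,55/3] z:[37/3,50/3] -> hit [40/3,16], descend [7, 8]
      N7 x:[14,16] y:[12,55/3] z:[37/3,14] -> hit [14,14] leaf, test {P4(miss), P5(miss)}
      N8 x:[40/3,46/3] y:[46/3,53/3] z:[43/3,50/3] -> hit [46/3,46/3] leaf, test {P7(miss), P10(miss)}
    N3 x:[3,31/3] y:[15,19] z:[13,43/3] -> miss, prune
  N6 x:[14/3,49/3] y:[34/3,73/3] z:[4,28/3] -> miss, prune

order=[0, 2, 1, 7, 8, 3, 6]  |boxes|=7  |leaves|=2  hit=miss

== RESULT ==
7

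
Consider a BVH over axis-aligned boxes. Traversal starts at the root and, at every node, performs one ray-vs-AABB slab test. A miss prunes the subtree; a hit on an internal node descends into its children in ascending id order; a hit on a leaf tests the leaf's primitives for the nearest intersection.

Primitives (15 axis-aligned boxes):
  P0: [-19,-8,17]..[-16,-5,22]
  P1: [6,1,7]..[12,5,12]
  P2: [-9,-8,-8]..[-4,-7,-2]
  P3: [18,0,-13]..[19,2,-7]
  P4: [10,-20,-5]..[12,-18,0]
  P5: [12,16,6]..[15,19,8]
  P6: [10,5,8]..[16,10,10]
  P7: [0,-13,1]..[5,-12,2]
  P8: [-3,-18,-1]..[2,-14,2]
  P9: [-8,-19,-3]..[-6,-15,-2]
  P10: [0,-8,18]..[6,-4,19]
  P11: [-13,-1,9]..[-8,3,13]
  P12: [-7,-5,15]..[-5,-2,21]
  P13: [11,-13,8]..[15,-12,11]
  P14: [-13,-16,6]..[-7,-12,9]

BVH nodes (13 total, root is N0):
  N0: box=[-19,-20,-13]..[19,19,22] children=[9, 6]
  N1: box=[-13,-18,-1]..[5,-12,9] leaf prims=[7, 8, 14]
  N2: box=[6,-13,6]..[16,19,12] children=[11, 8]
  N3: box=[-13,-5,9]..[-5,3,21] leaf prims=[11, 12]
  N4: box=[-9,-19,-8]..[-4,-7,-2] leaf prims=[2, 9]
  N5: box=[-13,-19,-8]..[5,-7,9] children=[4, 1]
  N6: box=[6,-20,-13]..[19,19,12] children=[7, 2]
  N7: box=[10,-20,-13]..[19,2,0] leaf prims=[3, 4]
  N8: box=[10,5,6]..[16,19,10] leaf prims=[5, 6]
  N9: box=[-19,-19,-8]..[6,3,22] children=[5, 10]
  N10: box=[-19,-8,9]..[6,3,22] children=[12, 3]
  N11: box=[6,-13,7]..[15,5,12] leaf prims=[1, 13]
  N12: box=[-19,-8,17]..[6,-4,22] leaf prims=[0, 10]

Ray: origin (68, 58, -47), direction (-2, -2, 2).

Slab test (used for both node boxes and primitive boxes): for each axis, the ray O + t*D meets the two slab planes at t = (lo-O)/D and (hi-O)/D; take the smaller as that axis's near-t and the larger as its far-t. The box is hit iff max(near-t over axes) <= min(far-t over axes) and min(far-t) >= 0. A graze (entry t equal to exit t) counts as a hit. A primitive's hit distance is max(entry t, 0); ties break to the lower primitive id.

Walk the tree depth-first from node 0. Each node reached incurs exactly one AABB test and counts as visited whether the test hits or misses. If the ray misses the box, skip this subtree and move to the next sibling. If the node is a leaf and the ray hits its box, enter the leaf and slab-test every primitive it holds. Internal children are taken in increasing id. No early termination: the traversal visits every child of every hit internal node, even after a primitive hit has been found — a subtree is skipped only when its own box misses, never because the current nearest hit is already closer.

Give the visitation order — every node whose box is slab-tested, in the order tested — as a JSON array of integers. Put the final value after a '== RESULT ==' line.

Trace the traversal:
N0 x:[49/2,87/2] y:[39/2,39] z:[17,69/2] -> hit [49/2,69/2], descend [6, 9]
  N6 x:[49/2,31] y:[39/2,39] z:[17,59/2] -> hit [49/2,59/2], descend [2, 7]
    N2 x:[26,31] y:[39/2,71/2] z:[53/2,59/2] -> hit [53/2,59/2], descend [8, 11]
      N8 x:[26,29] y:[39/2,53/2] z:[53/2,57/2] -> hit [53/2,53/2] leaf, test {P5(miss), P6(miss)}
      N11 x:[53/2,31] y:[53/2,71/2] z:[27,59/2] -> hit [27,59/2] leaf, test {P1@t=28, P13(miss)}
    N7 x:[49/2,29] y:[28,39] z:[17,47/2] -> miss, prune
  N9 x:[31,87/2] y:[55/2,77/2] z:[39/2,69/2] -> hit [31,69/2], descend [5, 10]
    N5 x:[63/2,81/2] y:[65/2,77/2] z:[39/2,28] -> miss, prune
    N10 x:[31,87/2] y:[55/2,33] z:[28,69/2] -> hit [31,33], descend [3, 12]
      N3 x:[73/2,81/2] y:[55/2,63/2] z:[28,34] -> miss, prune
      N12 x:[31,87/2] y:[31,33] z:[32,69/2] -> hit [32,33] leaf, test {P0(miss), P10@t=65/2}

Summary -> nodes [0, 6, 2, 8, 11, 7, 9, 5, 10, 3, 12]; box-tests=11; leaf-entries=3; first=P1

== RESULT ==
[0, 6, 2, 8, 11, 7, 9, 5, 10, 3, 12]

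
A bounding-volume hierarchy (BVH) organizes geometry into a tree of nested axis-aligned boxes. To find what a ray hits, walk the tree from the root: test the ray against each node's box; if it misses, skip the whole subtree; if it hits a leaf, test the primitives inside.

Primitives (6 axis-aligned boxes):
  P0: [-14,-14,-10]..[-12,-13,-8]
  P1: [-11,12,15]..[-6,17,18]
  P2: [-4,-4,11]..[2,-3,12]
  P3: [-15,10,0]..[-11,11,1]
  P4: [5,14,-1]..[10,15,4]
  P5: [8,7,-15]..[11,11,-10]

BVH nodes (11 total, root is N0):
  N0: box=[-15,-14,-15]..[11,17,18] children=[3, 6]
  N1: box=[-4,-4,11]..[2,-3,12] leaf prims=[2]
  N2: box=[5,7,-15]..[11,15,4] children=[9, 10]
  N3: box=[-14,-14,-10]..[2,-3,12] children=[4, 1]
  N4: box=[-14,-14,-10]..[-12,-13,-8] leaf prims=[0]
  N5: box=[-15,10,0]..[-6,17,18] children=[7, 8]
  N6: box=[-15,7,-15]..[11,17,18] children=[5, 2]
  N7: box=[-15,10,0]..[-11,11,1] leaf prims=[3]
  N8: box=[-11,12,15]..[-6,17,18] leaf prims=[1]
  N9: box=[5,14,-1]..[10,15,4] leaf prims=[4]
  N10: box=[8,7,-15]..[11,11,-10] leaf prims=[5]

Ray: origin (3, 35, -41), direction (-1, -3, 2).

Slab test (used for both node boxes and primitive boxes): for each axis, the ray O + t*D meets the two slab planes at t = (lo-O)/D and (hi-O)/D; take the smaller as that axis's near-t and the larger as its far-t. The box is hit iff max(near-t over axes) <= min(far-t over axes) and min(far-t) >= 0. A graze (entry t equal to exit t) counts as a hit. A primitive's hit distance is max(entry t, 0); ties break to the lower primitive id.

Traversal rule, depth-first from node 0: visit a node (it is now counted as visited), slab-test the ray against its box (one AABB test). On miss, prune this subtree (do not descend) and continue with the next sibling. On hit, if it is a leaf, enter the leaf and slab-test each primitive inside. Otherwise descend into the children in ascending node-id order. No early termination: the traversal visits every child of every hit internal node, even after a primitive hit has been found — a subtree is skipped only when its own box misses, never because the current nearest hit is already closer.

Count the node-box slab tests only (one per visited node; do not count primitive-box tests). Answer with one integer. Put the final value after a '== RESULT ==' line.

Traverse from the root:
N0 x:[-8,18] y:[6,49/3] z:[13,59/2] -> hit [13,49/3], descend [3, 6]
  N3 x:[1,17] y:[38/3,49/3] z:[31/2,53/2] -> hit [31/2,49/3], descend [1, 4]
    N1 x:[1,7] y:[38/3,13] z:[26,53/2] -> miss, prune
    N4 x:[15,17] y:[16,49/3] z:[31/2,33/2] -> hit [16,49/3] leaf, test {P0@t=16}
  N6 x:[-8,18] y:[6,28/3] z:[13,59/2] -> miss, prune

Summary -> nodes [0, 3, 1, 4, 6]; box-tests=5; leaf-entries=1; first=P0

== RESULT ==
5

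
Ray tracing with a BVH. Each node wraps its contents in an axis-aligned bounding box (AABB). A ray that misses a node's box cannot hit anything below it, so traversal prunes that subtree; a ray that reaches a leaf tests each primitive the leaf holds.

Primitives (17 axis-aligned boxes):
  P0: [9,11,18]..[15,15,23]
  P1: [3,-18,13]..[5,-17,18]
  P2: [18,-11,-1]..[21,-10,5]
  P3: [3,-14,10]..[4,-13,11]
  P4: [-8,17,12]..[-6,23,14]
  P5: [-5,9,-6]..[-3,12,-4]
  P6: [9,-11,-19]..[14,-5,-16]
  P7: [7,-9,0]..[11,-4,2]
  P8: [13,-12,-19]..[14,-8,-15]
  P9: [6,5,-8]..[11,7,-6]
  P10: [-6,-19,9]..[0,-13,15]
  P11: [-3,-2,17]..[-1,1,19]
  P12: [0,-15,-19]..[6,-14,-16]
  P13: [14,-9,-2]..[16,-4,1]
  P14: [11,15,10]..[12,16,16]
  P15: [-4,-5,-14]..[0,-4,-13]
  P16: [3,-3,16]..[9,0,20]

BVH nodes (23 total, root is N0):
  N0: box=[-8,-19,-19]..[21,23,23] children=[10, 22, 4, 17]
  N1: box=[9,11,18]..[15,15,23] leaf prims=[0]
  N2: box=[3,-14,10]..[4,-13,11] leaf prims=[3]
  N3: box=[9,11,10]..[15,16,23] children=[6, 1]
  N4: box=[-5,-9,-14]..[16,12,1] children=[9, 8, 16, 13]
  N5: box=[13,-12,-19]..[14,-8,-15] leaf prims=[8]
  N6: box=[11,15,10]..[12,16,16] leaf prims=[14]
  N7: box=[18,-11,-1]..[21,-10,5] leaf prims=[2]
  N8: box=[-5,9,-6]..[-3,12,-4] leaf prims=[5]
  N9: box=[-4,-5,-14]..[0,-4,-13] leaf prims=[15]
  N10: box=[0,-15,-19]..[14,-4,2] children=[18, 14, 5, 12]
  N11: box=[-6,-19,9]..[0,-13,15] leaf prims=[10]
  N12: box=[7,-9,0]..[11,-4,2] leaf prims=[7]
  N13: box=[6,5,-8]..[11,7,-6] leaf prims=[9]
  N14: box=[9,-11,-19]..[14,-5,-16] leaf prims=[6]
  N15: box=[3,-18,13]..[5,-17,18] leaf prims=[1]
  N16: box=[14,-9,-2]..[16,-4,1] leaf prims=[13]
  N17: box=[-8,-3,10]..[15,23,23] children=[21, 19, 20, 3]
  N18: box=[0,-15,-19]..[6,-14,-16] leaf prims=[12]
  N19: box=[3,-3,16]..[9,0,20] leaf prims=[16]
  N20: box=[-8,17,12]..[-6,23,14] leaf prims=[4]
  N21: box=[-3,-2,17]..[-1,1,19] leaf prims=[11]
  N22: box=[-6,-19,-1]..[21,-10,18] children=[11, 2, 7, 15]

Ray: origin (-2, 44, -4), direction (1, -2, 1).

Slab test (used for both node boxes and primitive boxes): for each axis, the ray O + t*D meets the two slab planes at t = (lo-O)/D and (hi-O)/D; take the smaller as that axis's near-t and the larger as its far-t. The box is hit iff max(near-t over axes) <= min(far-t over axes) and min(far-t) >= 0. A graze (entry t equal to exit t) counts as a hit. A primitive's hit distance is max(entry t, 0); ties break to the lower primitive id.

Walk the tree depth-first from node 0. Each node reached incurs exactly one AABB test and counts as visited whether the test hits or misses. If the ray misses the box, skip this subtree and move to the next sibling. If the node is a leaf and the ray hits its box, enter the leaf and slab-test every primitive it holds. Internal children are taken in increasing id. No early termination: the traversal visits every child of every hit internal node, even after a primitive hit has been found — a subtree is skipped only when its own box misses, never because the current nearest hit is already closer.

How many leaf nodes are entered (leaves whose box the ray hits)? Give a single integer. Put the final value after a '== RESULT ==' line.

Traverse from the root:
N0 x:[-6,23] y:[21/2,63/2] z:[-15,27] -> hit [21/2,23], descend [4, 10, 17, 22]
  N4 x:[-3,18] y:[16,53/2] z:[-10,5] -> miss, prune
  N10 x:[2,16] y:[24,59/2] z:[-15,6] -> miss, prune
  N17 x:[-6,17] y:[21/2,47/2] z:[14,27] -> hit [14,17], descend [3, 19, 20, 21]
    N3 x:[11,17] y:[14,33/2] z:[14,27] -> hit [14,33/2], descend [1, 6]
      N1 x:[11,17] y:[29/2,33/2] z:[22,27] -> miss, prune
      N6 x:[13,14] y:[14,29/2] z:[14,20] -> hit [14,14] leaf, test {P14@t=14}
    N19 x:[5,11] y:[22,47/2] z:[20,24] -> miss, prune
    N20 x:[-6,-4] y:[21/2,27/2] z:[16,18] -> miss, prune
    N21 x:[-1,1] y:[43/2,23] z:[21,23] -> miss, prune
  N22 x:[-4,23] y:[27,63/2] z:[3,22] -> miss, prune

Summary -> nodes [0, 4, 10, 17, 3, 1, 6, 19, 20, 21, 22]; box-tests=11; leaf-entries=1; first=P14

== RESULT ==
1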